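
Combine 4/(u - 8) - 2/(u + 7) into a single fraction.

Common denominator (u - 8)(u + 7). Numerator: 4(u + 7) - 2(u - 8) = (4u + 28) - (2u - 16) = 2u + 44
Result: (2u + 44)/[(u - 8)(u + 7)]


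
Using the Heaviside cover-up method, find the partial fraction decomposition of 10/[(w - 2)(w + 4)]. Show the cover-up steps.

Cover (w - 2): set w=2, get α = 10/(2 + 4) = 5/3. Cover (w + 4): set w=-4, get β = 10/(-4 - 2) = -5/3.
Result: (5/3)/(w - 2) - (5/3)/(w + 4)


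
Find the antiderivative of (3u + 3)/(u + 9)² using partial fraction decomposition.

Decompose: α = 3, β = 3·(-9) + 3 = -24, so (3u + 3)/(u + 9)² = 3/(u + 9) - 24/(u + 9)². Integrate: ∫ α/(u + 9) du = 3 ln|(u + 9)|; ∫ β/(u + 9)² du = 24/(u + 9). Sum: 3 ln|(u + 9)| + 24/(u + 9) + C


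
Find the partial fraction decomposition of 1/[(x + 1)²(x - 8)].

Cover-up at x=8: R = 1/(8 + 1)² = 1/81. Cover-up at x=-1: Q = 1/(-1 - 8) = -1/9. Comparing x² coeff: P = -R = -1/81
Result: (-1/81)/(x + 1) - (1/9)/(x + 1)² + (1/81)/(x - 8)


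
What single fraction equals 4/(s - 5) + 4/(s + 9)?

Common denominator (s - 5)(s + 9). Numerator: 4(s + 9) + 4(s - 5) = (4s + 36) + (4s - 20) = 8s + 16
Result: (8s + 16)/[(s - 5)(s + 9)]


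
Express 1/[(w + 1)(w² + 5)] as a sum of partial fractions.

Cover-up at w = -1: A = 1/((-1)² + 5) = 1/6. Then B = -A = -1/6, C = -A·(0 - 1) = 1/6
Result: (1/6)/(w + 1) - ((1/6)w - 1/6)/(w² + 5)


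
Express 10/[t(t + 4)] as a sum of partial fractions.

10/t(t + 4) = P/t + Q/(t + 4). P = 10/(0 + 4) = 5/2, Q = 10/(-4 - 0) = -5/2
Result: (5/2)/t - (5/2)/(t + 4)


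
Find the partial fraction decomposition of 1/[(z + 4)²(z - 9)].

Cover-up at z=9: R = 1/(9 + 4)² = 1/169. Cover-up at z=-4: Q = 1/(-4 - 9) = -1/13. Comparing z² coeff: P = -R = -1/169
Result: (-1/169)/(z + 4) - (1/13)/(z + 4)² + (1/169)/(z - 9)


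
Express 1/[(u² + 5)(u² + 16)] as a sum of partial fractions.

Coefficient matching gives α = γ = 0, β = 1/(16-5) = 1/11, δ = -β = -1/11
Result: (1/11)/(u² + 5) - (1/11)/(u² + 16)


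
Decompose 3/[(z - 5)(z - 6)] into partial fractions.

3/(z - 5)(z - 6) = α/(z - 5) + β/(z - 6). α = 3/(5 - 6) = -3, β = 3/(6 - 5) = 3
Result: -3/(z - 5) + 3/(z - 6)


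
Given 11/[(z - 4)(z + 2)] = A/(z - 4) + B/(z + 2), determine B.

Cover-up at z = -2: B = 11/(-2 - 4) = -11/6


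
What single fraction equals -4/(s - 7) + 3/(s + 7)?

Common denominator (s - 7)(s + 7). Numerator: -4(s + 7) + 3(s - 7) = (-4s - 28) + (3s - 21) = -s - 49
Result: (-s - 49)/[(s - 7)(s + 7)]


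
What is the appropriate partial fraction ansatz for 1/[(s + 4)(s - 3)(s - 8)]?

Three distinct linear factors: P/(s + 4) + Q/(s - 3) + R/(s - 8)


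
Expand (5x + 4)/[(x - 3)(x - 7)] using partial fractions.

At x=3: P = (5·3 + 4)/(3 - 7) = -19/4. At x=7: Q = (5·7 + 4)/(7 - 3) = 39/4
Result: (-19/4)/(x - 3) + (39/4)/(x - 7)


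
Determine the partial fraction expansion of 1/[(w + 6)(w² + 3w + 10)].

Cover-up at w = -6: α = 1/((-6)² + 3·(-6) + 10) = 1/28. Then β = -α = -1/28, γ = -α·(3 - 6) = 3/28
Result: (1/28)/(w + 6) - ((1/28)w - 3/28)/(w² + 3w + 10)


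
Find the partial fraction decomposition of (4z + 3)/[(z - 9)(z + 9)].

At z=9: P = (4·9 + 3)/(9 + 9) = 13/6. At z=-9: Q = (4·(-9) + 3)/(-9 - 9) = 11/6
Result: (13/6)/(z - 9) + (11/6)/(z + 9)


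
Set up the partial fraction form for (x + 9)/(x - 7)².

Repeated linear factor: α/(x - 7) + β/(x - 7)²


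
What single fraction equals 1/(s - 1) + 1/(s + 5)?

Common denominator (s - 1)(s + 5). Numerator: 1(s + 5) + 1(s - 1) = (s + 5) + (s - 1) = 2s + 4
Result: (2s + 4)/[(s - 1)(s + 5)]


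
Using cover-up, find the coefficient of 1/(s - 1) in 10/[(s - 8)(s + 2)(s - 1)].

Cover (s - 1), set s=1: 10/[(1 - 8)(1 + 2)] = -10/21


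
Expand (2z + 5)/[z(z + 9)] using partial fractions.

At z=0: P = (2·0 + 5)/(0 + 9) = 5/9. At z=-9: Q = (2·(-9) + 5)/(-9 - 0) = 13/9
Result: (5/9)/z + (13/9)/(z + 9)


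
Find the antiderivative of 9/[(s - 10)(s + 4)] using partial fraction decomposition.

Decompose: 9/[(s - 10)(s + 4)] = (9/14)/(s - 10) - (9/14)/(s + 4). Integrate each term: (9/14) ln|(s - 10)| - (9/14) ln|(s + 4)| + C


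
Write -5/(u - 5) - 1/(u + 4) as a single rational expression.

Common denominator (u - 5)(u + 4). Numerator: -5(u + 4) - 1(u - 5) = (-5u - 20) - (u - 5) = -6u - 15
Result: (-6u - 15)/[(u - 5)(u + 4)]


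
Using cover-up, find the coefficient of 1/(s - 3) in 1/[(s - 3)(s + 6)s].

Cover (s - 3), set s=3: 1/[(3 + 6)(3 - 0)] = 1/27


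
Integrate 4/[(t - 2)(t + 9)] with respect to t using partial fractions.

Decompose: 4/[(t - 2)(t + 9)] = (4/11)/(t - 2) - (4/11)/(t + 9). Integrate each term: (4/11) ln|(t - 2)| - (4/11) ln|(t + 9)| + C


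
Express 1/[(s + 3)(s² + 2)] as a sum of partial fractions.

Cover-up at s = -3: A = 1/((-3)² + 2) = 1/11. Then B = -A = -1/11, C = -A·(0 - 3) = 3/11
Result: (1/11)/(s + 3) - ((1/11)s - 3/11)/(s² + 2)


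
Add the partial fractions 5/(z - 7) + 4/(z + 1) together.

Common denominator (z - 7)(z + 1). Numerator: 5(z + 1) + 4(z - 7) = (5z + 5) + (4z - 28) = 9z - 23
Result: (9z - 23)/[(z - 7)(z + 1)]


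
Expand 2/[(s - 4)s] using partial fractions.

2/(s - 4)s = α/(s - 4) + β/s. α = 2/(4 - 0) = 1/2, β = 2/(0 - 4) = -1/2
Result: (1/2)/(s - 4) - (1/2)/s


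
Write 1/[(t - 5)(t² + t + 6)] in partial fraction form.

Cover-up at t = 5: α = 1/(5² + 1·5 + 6) = 1/36. Then β = -α = -1/36, γ = -α·(1 + 5) = -1/6
Result: (1/36)/(t - 5) - ((1/36)t + 1/6)/(t² + t + 6)


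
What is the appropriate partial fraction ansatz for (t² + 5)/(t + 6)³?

Repeated linear factor (power 3): A/(t + 6) + B/(t + 6)² + C/(t + 6)³


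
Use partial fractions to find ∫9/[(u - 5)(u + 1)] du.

Decompose: 9/[(u - 5)(u + 1)] = (3/2)/(u - 5) - (3/2)/(u + 1). Integrate each term: (3/2) ln|(u - 5)| - (3/2) ln|(u + 1)| + C


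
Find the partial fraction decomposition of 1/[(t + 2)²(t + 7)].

Cover-up at t=-7: C = 1/(-7 + 2)² = 1/25. Cover-up at t=-2: B = 1/(-2 + 7) = 1/5. Comparing t² coeff: A = -C = -1/25
Result: (-1/25)/(t + 2) + (1/5)/(t + 2)² + (1/25)/(t + 7)


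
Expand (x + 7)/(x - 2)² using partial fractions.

(x + 7) = P(x - 2) + Q. At x = 2: Q = 1·2 + 7 = 9. Coeff of x: P = 1
Result: 1/(x - 2) + 9/(x - 2)²


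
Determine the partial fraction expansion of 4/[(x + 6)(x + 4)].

4/(x + 6)(x + 4) = α/(x + 6) + β/(x + 4). α = 4/(-6 + 4) = -2, β = 4/(-4 + 6) = 2
Result: -2/(x + 6) + 2/(x + 4)


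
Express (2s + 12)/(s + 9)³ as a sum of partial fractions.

(2s + 12) = A(s + 9)² + B(s + 9) + C. At s = -9: C = 2·(-9) + 12 = -6. Coefficients: A = 0, B = 2
Result: 2/(s + 9)² - 6/(s + 9)³


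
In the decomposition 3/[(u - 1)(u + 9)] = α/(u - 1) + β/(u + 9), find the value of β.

Cover-up at u = -9: β = 3/(-9 - 1) = -3/10


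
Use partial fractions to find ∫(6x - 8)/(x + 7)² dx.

Decompose: α = 6, β = 6·(-7) - 8 = -50, so (6x - 8)/(x + 7)² = 6/(x + 7) - 50/(x + 7)². Integrate: ∫ α/(x + 7) dx = 6 ln|(x + 7)|; ∫ β/(x + 7)² dx = 50/(x + 7). Sum: 6 ln|(x + 7)| + 50/(x + 7) + C


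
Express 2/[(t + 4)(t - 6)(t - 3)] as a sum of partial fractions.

Using cover-up method: α = 1/35, β = 1/15, γ = -2/21
Result: (1/35)/(t + 4) + (1/15)/(t - 6) - (2/21)/(t - 3)


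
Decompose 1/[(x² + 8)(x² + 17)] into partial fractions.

Coefficient matching gives P = R = 0, Q = 1/(17-8) = 1/9, S = -Q = -1/9
Result: (1/9)/(x² + 8) - (1/9)/(x² + 17)


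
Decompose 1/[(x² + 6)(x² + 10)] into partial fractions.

Coefficient matching gives A = C = 0, B = 1/(10-6) = 1/4, D = -B = -1/4
Result: (1/4)/(x² + 6) - (1/4)/(x² + 10)


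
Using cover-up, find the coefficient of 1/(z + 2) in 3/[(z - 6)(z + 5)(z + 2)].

Cover (z + 2), set z=-2: 3/[(-2 - 6)(-2 + 5)] = -1/8


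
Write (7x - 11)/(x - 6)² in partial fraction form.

(7x - 11) = α(x - 6) + β. At x = 6: β = 7·6 - 11 = 31. Coeff of x: α = 7
Result: 7/(x - 6) + 31/(x - 6)²


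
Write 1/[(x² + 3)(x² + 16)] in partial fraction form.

Coefficient matching gives A = C = 0, B = 1/(16-3) = 1/13, D = -B = -1/13
Result: (1/13)/(x² + 3) - (1/13)/(x² + 16)


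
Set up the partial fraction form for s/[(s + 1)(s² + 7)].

Linear + irreducible quadratic: A/(s + 1) + (Bs + C)/(s² + 7)


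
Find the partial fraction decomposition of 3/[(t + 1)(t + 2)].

3/(t + 1)(t + 2) = P/(t + 1) + Q/(t + 2). P = 3/(-1 + 2) = 3, Q = 3/(-2 + 1) = -3
Result: 3/(t + 1) - 3/(t + 2)


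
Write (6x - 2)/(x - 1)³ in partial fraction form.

(6x - 2) = P(x - 1)² + Q(x - 1) + R. At x = 1: R = 6·1 - 2 = 4. Coefficients: P = 0, Q = 6
Result: 6/(x - 1)² + 4/(x - 1)³


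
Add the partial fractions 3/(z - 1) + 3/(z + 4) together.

Common denominator (z - 1)(z + 4). Numerator: 3(z + 4) + 3(z - 1) = (3z + 12) + (3z - 3) = 6z + 9
Result: (6z + 9)/[(z - 1)(z + 4)]


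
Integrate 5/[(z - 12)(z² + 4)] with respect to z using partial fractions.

Cover-up at z=12: α = 5/(12²+4) = 5/148. Coeff matching: β = -5/148, γ = -15/37. Decomposition: (5/148)/(z - 12) - ((5/148)z + 15/37)/(z² + 4). Integrate: linear → ln, quadratic → (1/2)ln + arctan: (5/148) ln|(z - 12)| - (5/296) ln(z² + 4) - (15/74) arctan(z/2) + C


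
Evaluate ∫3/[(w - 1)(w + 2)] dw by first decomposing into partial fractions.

Decompose: 3/[(w - 1)(w + 2)] = 1/(w - 1) - 1/(w + 2). Integrate each term: ln|(w - 1)| - ln|(w + 2)| + C


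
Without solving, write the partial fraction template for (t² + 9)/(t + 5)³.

Repeated linear factor (power 3): A/(t + 5) + B/(t + 5)² + C/(t + 5)³


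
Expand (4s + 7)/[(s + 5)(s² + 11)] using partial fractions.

At s=-5: A = (4·(-5) + 7)/((-5)² + 11) = -13/36. B = -A = 13/36, C = 4 - (-5)·A = 79/36
Result: (-13/36)/(s + 5) + ((13/36)s + 79/36)/(s² + 11)


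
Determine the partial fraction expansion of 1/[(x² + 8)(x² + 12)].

Coefficient matching gives α = γ = 0, β = 1/(12-8) = 1/4, δ = -β = -1/4
Result: (1/4)/(x² + 8) - (1/4)/(x² + 12)


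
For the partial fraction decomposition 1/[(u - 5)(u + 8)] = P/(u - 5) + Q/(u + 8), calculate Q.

Cover-up at u = -8: Q = 1/(-8 - 5) = -1/13


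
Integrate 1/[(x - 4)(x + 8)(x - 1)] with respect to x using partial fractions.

Cover-up: A = 1/36, B = 1/108, C = -1/27. Decomposition: (1/36)/(x - 4) + (1/108)/(x + 8) - (1/27)/(x - 1). Integrate each term: (1/36) ln|(x - 4)| + (1/108) ln|(x + 8)| - (1/27) ln|(x - 1)| + C


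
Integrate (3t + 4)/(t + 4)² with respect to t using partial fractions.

Decompose: P = 3, Q = 3·(-4) + 4 = -8, so (3t + 4)/(t + 4)² = 3/(t + 4) - 8/(t + 4)². Integrate: ∫ P/(t + 4) dt = 3 ln|(t + 4)|; ∫ Q/(t + 4)² dt = 8/(t + 4). Sum: 3 ln|(t + 4)| + 8/(t + 4) + C


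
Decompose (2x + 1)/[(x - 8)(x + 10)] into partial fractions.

At x=8: α = (2·8 + 1)/(8 + 10) = 17/18. At x=-10: β = (2·(-10) + 1)/(-10 - 8) = 19/18
Result: (17/18)/(x - 8) + (19/18)/(x + 10)


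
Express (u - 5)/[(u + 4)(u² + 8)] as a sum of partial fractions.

At u=-4: P = (1·(-4) - 5)/((-4)² + 8) = -3/8. Q = -P = 3/8, R = 1 - (-4)·P = -1/2
Result: (-3/8)/(u + 4) + ((3/8)u - 1/2)/(u² + 8)


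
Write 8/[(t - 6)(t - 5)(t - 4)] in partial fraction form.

Using cover-up method: A = 4, B = -8, C = 4
Result: 4/(t - 6) - 8/(t - 5) + 4/(t - 4)


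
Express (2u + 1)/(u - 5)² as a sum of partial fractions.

(2u + 1) = A(u - 5) + B. At u = 5: B = 2·5 + 1 = 11. Coeff of u: A = 2
Result: 2/(u - 5) + 11/(u - 5)²


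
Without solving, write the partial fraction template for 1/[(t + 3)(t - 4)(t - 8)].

Three distinct linear factors: A/(t + 3) + B/(t - 4) + C/(t - 8)


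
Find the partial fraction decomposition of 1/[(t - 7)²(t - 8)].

Cover-up at t=8: C = 1/(8 - 7)² = 1. Cover-up at t=7: B = 1/(7 - 8) = -1. Comparing t² coeff: A = -C = -1
Result: -1/(t - 7) - 1/(t - 7)² + 1/(t - 8)


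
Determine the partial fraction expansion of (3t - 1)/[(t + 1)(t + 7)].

At t=-1: A = (3·(-1) - 1)/(-1 + 7) = -2/3. At t=-7: B = (3·(-7) - 1)/(-7 + 1) = 11/3
Result: (-2/3)/(t + 1) + (11/3)/(t + 7)


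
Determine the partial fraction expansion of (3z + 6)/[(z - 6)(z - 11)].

At z=6: A = (3·6 + 6)/(6 - 11) = -24/5. At z=11: B = (3·11 + 6)/(11 - 6) = 39/5
Result: (-24/5)/(z - 6) + (39/5)/(z - 11)


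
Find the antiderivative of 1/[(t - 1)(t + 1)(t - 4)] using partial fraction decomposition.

Cover-up: α = -1/6, β = 1/10, γ = 1/15. Decomposition: (-1/6)/(t - 1) + (1/10)/(t + 1) + (1/15)/(t - 4). Integrate each term: (-1/6) ln|(t - 1)| + (1/10) ln|(t + 1)| + (1/15) ln|(t - 4)| + C


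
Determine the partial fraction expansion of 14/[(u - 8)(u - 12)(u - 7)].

Using cover-up method: P = -7/2, Q = 7/10, R = 14/5
Result: (-7/2)/(u - 8) + (7/10)/(u - 12) + (14/5)/(u - 7)


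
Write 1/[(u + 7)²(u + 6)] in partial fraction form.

Cover-up at u=-6: R = 1/(-6 + 7)² = 1. Cover-up at u=-7: Q = 1/(-7 + 6) = -1. Comparing u² coeff: P = -R = -1
Result: -1/(u + 7) - 1/(u + 7)² + 1/(u + 6)


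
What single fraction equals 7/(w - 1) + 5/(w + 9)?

Common denominator (w - 1)(w + 9). Numerator: 7(w + 9) + 5(w - 1) = (7w + 63) + (5w - 5) = 12w + 58
Result: (12w + 58)/[(w - 1)(w + 9)]


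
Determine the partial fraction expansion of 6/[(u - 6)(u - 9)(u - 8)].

Using cover-up method: α = 1, β = 2, γ = -3
Result: 1/(u - 6) + 2/(u - 9) - 3/(u - 8)


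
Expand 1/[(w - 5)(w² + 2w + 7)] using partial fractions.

Cover-up at w = 5: α = 1/(5² + 2·5 + 7) = 1/42. Then β = -α = -1/42, γ = -α·(2 + 5) = -1/6
Result: (1/42)/(w - 5) - ((1/42)w + 1/6)/(w² + 2w + 7)


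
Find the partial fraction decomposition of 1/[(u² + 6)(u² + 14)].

Coefficient matching gives α = γ = 0, β = 1/(14-6) = 1/8, δ = -β = -1/8
Result: (1/8)/(u² + 6) - (1/8)/(u² + 14)


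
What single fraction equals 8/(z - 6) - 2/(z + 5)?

Common denominator (z - 6)(z + 5). Numerator: 8(z + 5) - 2(z - 6) = (8z + 40) - (2z - 12) = 6z + 52
Result: (6z + 52)/[(z - 6)(z + 5)]


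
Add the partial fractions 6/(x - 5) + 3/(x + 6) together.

Common denominator (x - 5)(x + 6). Numerator: 6(x + 6) + 3(x - 5) = (6x + 36) + (3x - 15) = 9x + 21
Result: (9x + 21)/[(x - 5)(x + 6)]


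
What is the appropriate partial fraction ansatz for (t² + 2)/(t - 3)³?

Repeated linear factor (power 3): P/(t - 3) + Q/(t - 3)² + R/(t - 3)³


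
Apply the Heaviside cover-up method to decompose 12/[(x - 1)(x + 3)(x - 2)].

Cover (x - 1), x=1: α = 12/[(1 + 3)(1 - 2)] = -3. Cover (x + 3), x=-3: β = 12/[(-3 - 1)(-3 - 2)] = 3/5. Cover (x - 2), x=2: γ = 12/[(2 - 1)(2 + 3)] = 12/5.
Result: -3/(x - 1) + (3/5)/(x + 3) + (12/5)/(x - 2)


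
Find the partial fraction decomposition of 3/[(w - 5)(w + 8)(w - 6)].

Using cover-up method: P = -3/13, Q = 3/182, R = 3/14
Result: (-3/13)/(w - 5) + (3/182)/(w + 8) + (3/14)/(w - 6)


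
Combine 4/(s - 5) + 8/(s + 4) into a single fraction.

Common denominator (s - 5)(s + 4). Numerator: 4(s + 4) + 8(s - 5) = (4s + 16) + (8s - 40) = 12s - 24
Result: (12s - 24)/[(s - 5)(s + 4)]


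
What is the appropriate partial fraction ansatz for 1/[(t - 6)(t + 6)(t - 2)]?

Three distinct linear factors: A/(t - 6) + B/(t + 6) + C/(t - 2)


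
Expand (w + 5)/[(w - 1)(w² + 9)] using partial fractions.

At w=1: A = (1·1 + 5)/(1² + 9) = 3/5. B = -A = -3/5, C = 1 - 1·A = 2/5
Result: (3/5)/(w - 1) - ((3/5)w - 2/5)/(w² + 9)


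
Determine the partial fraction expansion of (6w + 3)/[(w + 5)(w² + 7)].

At w=-5: P = (6·(-5) + 3)/((-5)² + 7) = -27/32. Q = -P = 27/32, R = 6 - (-5)·P = 57/32
Result: (-27/32)/(w + 5) + ((27/32)w + 57/32)/(w² + 7)


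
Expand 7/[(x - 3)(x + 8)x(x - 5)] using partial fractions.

Using Heaviside cover-up: (-7/66)/(x - 3) - (7/1144)/(x + 8) + (7/120)/x + (7/130)/(x - 5)


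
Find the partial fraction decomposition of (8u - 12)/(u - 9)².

(8u - 12) = A(u - 9) + B. At u = 9: B = 8·9 - 12 = 60. Coeff of u: A = 8
Result: 8/(u - 9) + 60/(u - 9)²


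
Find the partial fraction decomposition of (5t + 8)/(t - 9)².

(5t + 8) = P(t - 9) + Q. At t = 9: Q = 5·9 + 8 = 53. Coeff of t: P = 5
Result: 5/(t - 9) + 53/(t - 9)²


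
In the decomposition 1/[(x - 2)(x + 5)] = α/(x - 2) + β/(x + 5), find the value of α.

Cover-up at x = 2: α = 1/(2 + 5) = 1/7


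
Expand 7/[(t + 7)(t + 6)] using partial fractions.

7/(t + 7)(t + 6) = α/(t + 7) + β/(t + 6). α = 7/(-7 + 6) = -7, β = 7/(-6 + 7) = 7
Result: -7/(t + 7) + 7/(t + 6)


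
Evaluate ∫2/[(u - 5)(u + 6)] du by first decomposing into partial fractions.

Decompose: 2/[(u - 5)(u + 6)] = (2/11)/(u - 5) - (2/11)/(u + 6). Integrate each term: (2/11) ln|(u - 5)| - (2/11) ln|(u + 6)| + C


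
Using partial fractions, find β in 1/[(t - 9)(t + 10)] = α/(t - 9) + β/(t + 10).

Cover-up at t = -10: β = 1/(-10 - 9) = -1/19


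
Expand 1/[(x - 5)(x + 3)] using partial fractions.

1/(x - 5)(x + 3) = P/(x - 5) + Q/(x + 3). P = 1/(5 + 3) = 1/8, Q = 1/(-3 - 5) = -1/8
Result: (1/8)/(x - 5) - (1/8)/(x + 3)


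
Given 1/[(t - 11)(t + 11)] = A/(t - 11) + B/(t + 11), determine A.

Cover-up at t = 11: A = 1/(11 + 11) = 1/22


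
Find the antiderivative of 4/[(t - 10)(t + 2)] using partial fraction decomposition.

Decompose: 4/[(t - 10)(t + 2)] = (1/3)/(t - 10) - (1/3)/(t + 2). Integrate each term: (1/3) ln|(t - 10)| - (1/3) ln|(t + 2)| + C


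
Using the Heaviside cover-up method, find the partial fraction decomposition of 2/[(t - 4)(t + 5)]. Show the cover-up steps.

Cover (t - 4): set t=4, get α = 2/(4 + 5) = 2/9. Cover (t + 5): set t=-5, get β = 2/(-5 - 4) = -2/9.
Result: (2/9)/(t - 4) - (2/9)/(t + 5)


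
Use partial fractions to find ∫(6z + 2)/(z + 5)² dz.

Decompose: P = 6, Q = 6·(-5) + 2 = -28, so (6z + 2)/(z + 5)² = 6/(z + 5) - 28/(z + 5)². Integrate: ∫ P/(z + 5) dz = 6 ln|(z + 5)|; ∫ Q/(z + 5)² dz = 28/(z + 5). Sum: 6 ln|(z + 5)| + 28/(z + 5) + C


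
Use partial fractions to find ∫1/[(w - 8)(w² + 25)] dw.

Cover-up at w=8: A = 1/(8²+25) = 1/89. Coeff matching: B = -1/89, C = -8/89. Decomposition: (1/89)/(w - 8) - ((1/89)w + 8/89)/(w² + 25). Integrate: linear → ln, quadratic → (1/2)ln + arctan: (1/89) ln|(w - 8)| - (1/178) ln(w² + 25) - (8/445) arctan(w/5) + C


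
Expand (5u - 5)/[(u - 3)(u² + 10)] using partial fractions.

At u=3: α = (5·3 - 5)/(3² + 10) = 10/19. β = -α = -10/19, γ = 5 - 3·α = 65/19
Result: (10/19)/(u - 3) - ((10/19)u - 65/19)/(u² + 10)


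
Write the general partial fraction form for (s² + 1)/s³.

Repeated linear factor (power 3): P/s + Q/s² + R/s³


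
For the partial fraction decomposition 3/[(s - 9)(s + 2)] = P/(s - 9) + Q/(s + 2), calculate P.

Cover-up at s = 9: P = 3/(9 + 2) = 3/11


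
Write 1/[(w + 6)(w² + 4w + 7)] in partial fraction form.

Cover-up at w = -6: A = 1/((-6)² + 4·(-6) + 7) = 1/19. Then B = -A = -1/19, C = -A·(4 - 6) = 2/19
Result: (1/19)/(w + 6) - ((1/19)w - 2/19)/(w² + 4w + 7)


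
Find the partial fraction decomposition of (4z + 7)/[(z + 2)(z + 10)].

At z=-2: α = (4·(-2) + 7)/(-2 + 10) = -1/8. At z=-10: β = (4·(-10) + 7)/(-10 + 2) = 33/8
Result: (-1/8)/(z + 2) + (33/8)/(z + 10)


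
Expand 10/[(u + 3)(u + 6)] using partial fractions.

10/(u + 3)(u + 6) = α/(u + 3) + β/(u + 6). α = 10/(-3 + 6) = 10/3, β = 10/(-6 + 3) = -10/3
Result: (10/3)/(u + 3) - (10/3)/(u + 6)


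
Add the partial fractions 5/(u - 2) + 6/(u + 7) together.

Common denominator (u - 2)(u + 7). Numerator: 5(u + 7) + 6(u - 2) = (5u + 35) + (6u - 12) = 11u + 23
Result: (11u + 23)/[(u - 2)(u + 7)]


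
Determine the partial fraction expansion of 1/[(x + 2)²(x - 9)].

Cover-up at x=9: C = 1/(9 + 2)² = 1/121. Cover-up at x=-2: B = 1/(-2 - 9) = -1/11. Comparing x² coeff: A = -C = -1/121
Result: (-1/121)/(x + 2) - (1/11)/(x + 2)² + (1/121)/(x - 9)


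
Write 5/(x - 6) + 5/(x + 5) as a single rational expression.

Common denominator (x - 6)(x + 5). Numerator: 5(x + 5) + 5(x - 6) = (5x + 25) + (5x - 30) = 10x - 5
Result: (10x - 5)/[(x - 6)(x + 5)]


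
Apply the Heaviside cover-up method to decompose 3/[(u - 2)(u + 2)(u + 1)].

Cover (u - 2), u=2: A = 3/[(2 + 2)(2 + 1)] = 1/4. Cover (u + 2), u=-2: B = 3/[(-2 - 2)(-2 + 1)] = 3/4. Cover (u + 1), u=-1: C = 3/[(-1 - 2)(-1 + 2)] = -1.
Result: (1/4)/(u - 2) + (3/4)/(u + 2) - 1/(u + 1)


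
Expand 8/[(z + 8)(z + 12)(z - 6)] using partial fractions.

Using cover-up method: α = -1/7, β = 1/9, γ = 2/63
Result: (-1/7)/(z + 8) + (1/9)/(z + 12) + (2/63)/(z - 6)


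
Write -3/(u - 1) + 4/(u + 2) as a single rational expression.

Common denominator (u - 1)(u + 2). Numerator: -3(u + 2) + 4(u - 1) = (-3u - 6) + (4u - 4) = u - 10
Result: (u - 10)/[(u - 1)(u + 2)]


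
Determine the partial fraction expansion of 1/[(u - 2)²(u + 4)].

Cover-up at u=-4: R = 1/(-4 - 2)² = 1/36. Cover-up at u=2: Q = 1/(2 + 4) = 1/6. Comparing u² coeff: P = -R = -1/36
Result: (-1/36)/(u - 2) + (1/6)/(u - 2)² + (1/36)/(u + 4)


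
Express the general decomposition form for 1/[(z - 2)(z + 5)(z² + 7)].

Two linear + quadratic: A/(z - 2) + B/(z + 5) + (Cz + D)/(z² + 7)


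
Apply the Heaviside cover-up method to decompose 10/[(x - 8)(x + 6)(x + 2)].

Cover (x - 8), x=8: A = 10/[(8 + 6)(8 + 2)] = 1/14. Cover (x + 6), x=-6: B = 10/[(-6 - 8)(-6 + 2)] = 5/28. Cover (x + 2), x=-2: C = 10/[(-2 - 8)(-2 + 6)] = -1/4.
Result: (1/14)/(x - 8) + (5/28)/(x + 6) - (1/4)/(x + 2)


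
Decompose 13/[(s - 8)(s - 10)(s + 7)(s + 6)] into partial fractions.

Using Heaviside cover-up: (-13/420)/(s - 8) + (13/544)/(s - 10) - (13/255)/(s + 7) + (13/224)/(s + 6)


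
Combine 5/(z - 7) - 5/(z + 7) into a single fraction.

Common denominator (z - 7)(z + 7). Numerator: 5(z + 7) - 5(z - 7) = (5z + 35) - (5z - 35) = 70
Result: (70)/[(z - 7)(z + 7)]


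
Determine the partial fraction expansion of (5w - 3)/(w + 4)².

(5w - 3) = A(w + 4) + B. At w = -4: B = 5·(-4) - 3 = -23. Coeff of w: A = 5
Result: 5/(w + 4) - 23/(w + 4)²


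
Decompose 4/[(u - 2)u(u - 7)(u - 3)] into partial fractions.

Using Heaviside cover-up: (2/5)/(u - 2) - (2/21)/u + (1/35)/(u - 7) - (1/3)/(u - 3)


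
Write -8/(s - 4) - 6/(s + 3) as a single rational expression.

Common denominator (s - 4)(s + 3). Numerator: -8(s + 3) - 6(s - 4) = (-8s - 24) - (6s - 24) = -14s
Result: (-14s)/[(s - 4)(s + 3)]


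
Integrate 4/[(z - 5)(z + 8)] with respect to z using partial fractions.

Decompose: 4/[(z - 5)(z + 8)] = (4/13)/(z - 5) - (4/13)/(z + 8). Integrate each term: (4/13) ln|(z - 5)| - (4/13) ln|(z + 8)| + C


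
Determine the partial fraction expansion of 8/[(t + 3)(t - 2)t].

Using cover-up method: P = 8/15, Q = 4/5, R = -4/3
Result: (8/15)/(t + 3) + (4/5)/(t - 2) - (4/3)/t


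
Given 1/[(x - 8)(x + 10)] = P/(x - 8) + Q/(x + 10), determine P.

Cover-up at x = 8: P = 1/(8 + 10) = 1/18


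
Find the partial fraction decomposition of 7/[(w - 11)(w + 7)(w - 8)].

Using cover-up method: A = 7/54, B = 7/270, C = -7/45
Result: (7/54)/(w - 11) + (7/270)/(w + 7) - (7/45)/(w - 8)


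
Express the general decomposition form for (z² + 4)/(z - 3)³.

Repeated linear factor (power 3): A/(z - 3) + B/(z - 3)² + C/(z - 3)³


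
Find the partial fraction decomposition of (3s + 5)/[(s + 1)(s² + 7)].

At s=-1: A = (3·(-1) + 5)/((-1)² + 7) = 1/4. B = -A = -1/4, C = 3 - (-1)·A = 13/4
Result: (1/4)/(s + 1) - ((1/4)s - 13/4)/(s² + 7)


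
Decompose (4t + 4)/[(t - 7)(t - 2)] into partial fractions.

At t=7: α = (4·7 + 4)/(7 - 2) = 32/5. At t=2: β = (4·2 + 4)/(2 - 7) = -12/5
Result: (32/5)/(t - 7) - (12/5)/(t - 2)


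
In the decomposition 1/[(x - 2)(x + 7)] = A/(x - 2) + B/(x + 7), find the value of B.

Cover-up at x = -7: B = 1/(-7 - 2) = -1/9


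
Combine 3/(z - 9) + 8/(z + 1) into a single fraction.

Common denominator (z - 9)(z + 1). Numerator: 3(z + 1) + 8(z - 9) = (3z + 3) + (8z - 72) = 11z - 69
Result: (11z - 69)/[(z - 9)(z + 1)]


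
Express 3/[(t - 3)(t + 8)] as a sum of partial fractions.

3/(t - 3)(t + 8) = A/(t - 3) + B/(t + 8). A = 3/(3 + 8) = 3/11, B = 3/(-8 - 3) = -3/11
Result: (3/11)/(t - 3) - (3/11)/(t + 8)


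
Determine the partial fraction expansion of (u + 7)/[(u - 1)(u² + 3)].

At u=1: A = (1·1 + 7)/(1² + 3) = 2. B = -A = -2, C = 1 - 1·A = -1
Result: 2/(u - 1) - (2u + 1)/(u² + 3)


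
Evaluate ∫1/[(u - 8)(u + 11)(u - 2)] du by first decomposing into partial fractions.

Cover-up: P = 1/114, Q = 1/247, R = -1/78. Decomposition: (1/114)/(u - 8) + (1/247)/(u + 11) - (1/78)/(u - 2). Integrate each term: (1/114) ln|(u - 8)| + (1/247) ln|(u + 11)| - (1/78) ln|(u - 2)| + C


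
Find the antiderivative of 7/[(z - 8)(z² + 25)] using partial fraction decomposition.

Cover-up at z=8: α = 7/(8²+25) = 7/89. Coeff matching: β = -7/89, γ = -56/89. Decomposition: (7/89)/(z - 8) - ((7/89)z + 56/89)/(z² + 25). Integrate: linear → ln, quadratic → (1/2)ln + arctan: (7/89) ln|(z - 8)| - (7/178) ln(z² + 25) - (56/445) arctan(z/5) + C


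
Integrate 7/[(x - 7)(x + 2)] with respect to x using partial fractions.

Decompose: 7/[(x - 7)(x + 2)] = (7/9)/(x - 7) - (7/9)/(x + 2). Integrate each term: (7/9) ln|(x - 7)| - (7/9) ln|(x + 2)| + C


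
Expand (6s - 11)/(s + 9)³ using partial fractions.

(6s - 11) = P(s + 9)² + Q(s + 9) + R. At s = -9: R = 6·(-9) - 11 = -65. Coefficients: P = 0, Q = 6
Result: 6/(s + 9)² - 65/(s + 9)³


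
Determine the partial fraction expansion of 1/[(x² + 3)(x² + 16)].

Coefficient matching gives A = C = 0, B = 1/(16-3) = 1/13, D = -B = -1/13
Result: (1/13)/(x² + 3) - (1/13)/(x² + 16)


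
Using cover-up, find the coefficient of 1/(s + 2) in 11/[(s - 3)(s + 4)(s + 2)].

Cover (s + 2), set s=-2: 11/[(-2 - 3)(-2 + 4)] = -11/10


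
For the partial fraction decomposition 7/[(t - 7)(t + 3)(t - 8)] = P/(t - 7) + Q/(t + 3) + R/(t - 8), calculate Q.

Cover-up at t = -3: Q = 7/[(-3 - 7)(-3 - 8)] = 7/[(-10)(-11)] = 7/110


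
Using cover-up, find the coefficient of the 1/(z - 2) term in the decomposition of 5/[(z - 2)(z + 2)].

Cover (z - 2), set z=2: 5/((z + 2) at z=2) = 5/(4) = 5/4


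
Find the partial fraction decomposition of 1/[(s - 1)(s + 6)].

1/(s - 1)(s + 6) = A/(s - 1) + B/(s + 6). A = 1/(1 + 6) = 1/7, B = 1/(-6 - 1) = -1/7
Result: (1/7)/(s - 1) - (1/7)/(s + 6)


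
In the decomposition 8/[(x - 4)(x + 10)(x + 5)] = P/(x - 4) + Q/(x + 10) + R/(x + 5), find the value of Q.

Cover-up at x = -10: Q = 8/[(-10 - 4)(-10 + 5)] = 8/[(-14)(-5)] = 8/70 = 4/35


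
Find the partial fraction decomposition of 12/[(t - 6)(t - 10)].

12/(t - 6)(t - 10) = α/(t - 6) + β/(t - 10). α = 12/(6 - 10) = -3, β = 12/(10 - 6) = 3
Result: -3/(t - 6) + 3/(t - 10)


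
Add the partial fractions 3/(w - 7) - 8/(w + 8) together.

Common denominator (w - 7)(w + 8). Numerator: 3(w + 8) - 8(w - 7) = (3w + 24) - (8w - 56) = -5w + 80
Result: (-5w + 80)/[(w - 7)(w + 8)]


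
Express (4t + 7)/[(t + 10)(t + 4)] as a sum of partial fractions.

At t=-10: A = (4·(-10) + 7)/(-10 + 4) = 11/2. At t=-4: B = (4·(-4) + 7)/(-4 + 10) = -3/2
Result: (11/2)/(t + 10) - (3/2)/(t + 4)


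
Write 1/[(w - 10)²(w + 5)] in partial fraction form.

Cover-up at w=-5: C = 1/(-5 - 10)² = 1/225. Cover-up at w=10: B = 1/(10 + 5) = 1/15. Comparing w² coeff: A = -C = -1/225
Result: (-1/225)/(w - 10) + (1/15)/(w - 10)² + (1/225)/(w + 5)


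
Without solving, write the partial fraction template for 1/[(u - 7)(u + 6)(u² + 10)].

Two linear + quadratic: α/(u - 7) + β/(u + 6) + (γu + δ)/(u² + 10)


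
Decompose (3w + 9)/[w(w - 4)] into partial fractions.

At w=0: A = (3·0 + 9)/(0 - 4) = -9/4. At w=4: B = (3·4 + 9)/(4 - 0) = 21/4
Result: (-9/4)/w + (21/4)/(w - 4)


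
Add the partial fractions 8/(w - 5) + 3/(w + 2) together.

Common denominator (w - 5)(w + 2). Numerator: 8(w + 2) + 3(w - 5) = (8w + 16) + (3w - 15) = 11w + 1
Result: (11w + 1)/[(w - 5)(w + 2)]


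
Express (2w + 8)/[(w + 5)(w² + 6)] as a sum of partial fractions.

At w=-5: A = (2·(-5) + 8)/((-5)² + 6) = -2/31. B = -A = 2/31, C = 2 - (-5)·A = 52/31
Result: (-2/31)/(w + 5) + ((2/31)w + 52/31)/(w² + 6)


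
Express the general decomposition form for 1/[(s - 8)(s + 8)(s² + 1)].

Two linear + quadratic: P/(s - 8) + Q/(s + 8) + (Rs + S)/(s² + 1)


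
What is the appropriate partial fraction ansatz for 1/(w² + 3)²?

Repeated quadratic factor: (Pw + Q)/(w² + 3) + (Rw + S)/(w² + 3)²


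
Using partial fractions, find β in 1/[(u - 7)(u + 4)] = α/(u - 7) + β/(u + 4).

Cover-up at u = -4: β = 1/(-4 - 7) = -1/11


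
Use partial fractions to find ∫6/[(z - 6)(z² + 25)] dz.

Cover-up at z=6: A = 6/(6²+25) = 6/61. Coeff matching: B = -6/61, C = -36/61. Decomposition: (6/61)/(z - 6) - ((6/61)z + 36/61)/(z² + 25). Integrate: linear → ln, quadratic → (1/2)ln + arctan: (6/61) ln|(z - 6)| - (3/61) ln(z² + 25) - (36/305) arctan(z/5) + C


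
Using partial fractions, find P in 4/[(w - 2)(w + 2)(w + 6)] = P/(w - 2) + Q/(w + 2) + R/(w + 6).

Cover-up at w = 2: P = 4/[(2 + 2)(2 + 6)] = 4/[(4)(8)] = 4/32 = 1/8


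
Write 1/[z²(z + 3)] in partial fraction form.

Cover-up at z=-3: γ = 1/(-3 - 0)² = 1/9. Cover-up at z=0: β = 1/(0 + 3) = 1/3. Comparing z² coeff: α = -γ = -1/9
Result: (-1/9)/z + (1/3)/z² + (1/9)/(z + 3)


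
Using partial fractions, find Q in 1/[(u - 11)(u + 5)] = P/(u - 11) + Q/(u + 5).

Cover-up at u = -5: Q = 1/(-5 - 11) = -1/16


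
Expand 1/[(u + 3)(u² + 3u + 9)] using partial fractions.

Cover-up at u = -3: A = 1/((-3)² + 3·(-3) + 9) = 1/9. Then B = -A = -1/9, C = -A·(3 - 3) = 0
Result: (1/9)/(u + 3) - ((1/9)u)/(u² + 3u + 9)


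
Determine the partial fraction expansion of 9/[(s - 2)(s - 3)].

9/(s - 2)(s - 3) = α/(s - 2) + β/(s - 3). α = 9/(2 - 3) = -9, β = 9/(3 - 2) = 9
Result: -9/(s - 2) + 9/(s - 3)


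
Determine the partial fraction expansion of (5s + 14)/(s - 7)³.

(5s + 14) = α(s - 7)² + β(s - 7) + γ. At s = 7: γ = 5·7 + 14 = 49. Coefficients: α = 0, β = 5
Result: 5/(s - 7)² + 49/(s - 7)³


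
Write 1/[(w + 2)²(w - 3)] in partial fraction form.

Cover-up at w=3: γ = 1/(3 + 2)² = 1/25. Cover-up at w=-2: β = 1/(-2 - 3) = -1/5. Comparing w² coeff: α = -γ = -1/25
Result: (-1/25)/(w + 2) - (1/5)/(w + 2)² + (1/25)/(w - 3)


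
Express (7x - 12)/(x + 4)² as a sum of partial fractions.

(7x - 12) = A(x + 4) + B. At x = -4: B = 7·(-4) - 12 = -40. Coeff of x: A = 7
Result: 7/(x + 4) - 40/(x + 4)²


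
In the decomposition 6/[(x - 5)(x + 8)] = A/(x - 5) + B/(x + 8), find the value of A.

Cover-up at x = 5: A = 6/(5 + 8) = 6/13


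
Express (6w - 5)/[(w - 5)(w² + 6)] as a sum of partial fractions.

At w=5: A = (6·5 - 5)/(5² + 6) = 25/31. B = -A = -25/31, C = 6 - 5·A = 61/31
Result: (25/31)/(w - 5) - ((25/31)w - 61/31)/(w² + 6)


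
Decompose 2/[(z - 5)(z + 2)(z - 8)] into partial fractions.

Using cover-up method: A = -2/21, B = 1/35, C = 1/15
Result: (-2/21)/(z - 5) + (1/35)/(z + 2) + (1/15)/(z - 8)


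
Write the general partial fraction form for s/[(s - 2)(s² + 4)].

Linear + irreducible quadratic: A/(s - 2) + (Bs + C)/(s² + 4)


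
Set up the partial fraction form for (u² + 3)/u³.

Repeated linear factor (power 3): P/u + Q/u² + R/u³


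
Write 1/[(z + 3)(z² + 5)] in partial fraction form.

Cover-up at z = -3: A = 1/((-3)² + 5) = 1/14. Then B = -A = -1/14, C = -A·(0 - 3) = 3/14
Result: (1/14)/(z + 3) - ((1/14)z - 3/14)/(z² + 5)


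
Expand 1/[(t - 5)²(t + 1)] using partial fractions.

Cover-up at t=-1: R = 1/(-1 - 5)² = 1/36. Cover-up at t=5: Q = 1/(5 + 1) = 1/6. Comparing t² coeff: P = -R = -1/36
Result: (-1/36)/(t - 5) + (1/6)/(t - 5)² + (1/36)/(t + 1)


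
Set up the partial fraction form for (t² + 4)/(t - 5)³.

Repeated linear factor (power 3): P/(t - 5) + Q/(t - 5)² + R/(t - 5)³


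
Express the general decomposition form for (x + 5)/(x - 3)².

Repeated linear factor: α/(x - 3) + β/(x - 3)²


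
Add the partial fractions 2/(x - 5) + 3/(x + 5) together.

Common denominator (x - 5)(x + 5). Numerator: 2(x + 5) + 3(x - 5) = (2x + 10) + (3x - 15) = 5x - 5
Result: (5x - 5)/[(x - 5)(x + 5)]


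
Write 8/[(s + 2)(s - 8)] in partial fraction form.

8/(s + 2)(s - 8) = α/(s + 2) + β/(s - 8). α = 8/(-2 - 8) = -4/5, β = 8/(8 + 2) = 4/5
Result: (-4/5)/(s + 2) + (4/5)/(s - 8)


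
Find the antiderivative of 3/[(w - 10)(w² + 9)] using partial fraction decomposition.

Cover-up at w=10: P = 3/(10²+9) = 3/109. Coeff matching: Q = -3/109, R = -30/109. Decomposition: (3/109)/(w - 10) - ((3/109)w + 30/109)/(w² + 9). Integrate: linear → ln, quadratic → (1/2)ln + arctan: (3/109) ln|(w - 10)| - (3/218) ln(w² + 9) - (10/109) arctan(w/3) + C


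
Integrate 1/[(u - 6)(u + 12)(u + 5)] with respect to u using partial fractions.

Cover-up: P = 1/198, Q = 1/126, R = -1/77. Decomposition: (1/198)/(u - 6) + (1/126)/(u + 12) - (1/77)/(u + 5). Integrate each term: (1/198) ln|(u - 6)| + (1/126) ln|(u + 12)| - (1/77) ln|(u + 5)| + C


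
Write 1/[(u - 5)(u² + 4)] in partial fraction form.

Cover-up at u = 5: P = 1/(5² + 4) = 1/29. Then Q = -P = -1/29, R = -P·(0 + 5) = -5/29
Result: (1/29)/(u - 5) - ((1/29)u + 5/29)/(u² + 4)


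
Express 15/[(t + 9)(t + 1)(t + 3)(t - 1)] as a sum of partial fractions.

Using Heaviside cover-up: (-1/32)/(t + 9) - (15/32)/(t + 1) + (5/16)/(t + 3) + (3/16)/(t - 1)


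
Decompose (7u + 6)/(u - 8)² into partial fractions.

(7u + 6) = P(u - 8) + Q. At u = 8: Q = 7·8 + 6 = 62. Coeff of u: P = 7
Result: 7/(u - 8) + 62/(u - 8)²


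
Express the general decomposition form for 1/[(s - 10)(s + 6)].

Distinct linear factors: α/(s - 10) + β/(s + 6)


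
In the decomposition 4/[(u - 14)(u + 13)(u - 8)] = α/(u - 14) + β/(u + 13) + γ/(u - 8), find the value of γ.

Cover-up at u = 8: γ = 4/[(8 - 14)(8 + 13)] = 4/[(-6)(21)] = -4/126 = -2/63


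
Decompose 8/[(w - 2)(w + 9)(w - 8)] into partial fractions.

Using cover-up method: α = -4/33, β = 8/187, γ = 4/51
Result: (-4/33)/(w - 2) + (8/187)/(w + 9) + (4/51)/(w - 8)


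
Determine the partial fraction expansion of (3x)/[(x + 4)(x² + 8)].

At x=-4: P = (3·(-4) + 0)/((-4)² + 8) = -1/2. Q = -P = 1/2, R = 3 - (-4)·P = 1
Result: (-1/2)/(x + 4) + ((1/2)x + 1)/(x² + 8)


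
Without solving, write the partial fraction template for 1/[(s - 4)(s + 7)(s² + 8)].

Two linear + quadratic: P/(s - 4) + Q/(s + 7) + (Rs + S)/(s² + 8)


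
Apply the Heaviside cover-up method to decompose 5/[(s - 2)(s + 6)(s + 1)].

Cover (s - 2), s=2: A = 5/[(2 + 6)(2 + 1)] = 5/24. Cover (s + 6), s=-6: B = 5/[(-6 - 2)(-6 + 1)] = 1/8. Cover (s + 1), s=-1: C = 5/[(-1 - 2)(-1 + 6)] = -1/3.
Result: (5/24)/(s - 2) + (1/8)/(s + 6) - (1/3)/(s + 1)


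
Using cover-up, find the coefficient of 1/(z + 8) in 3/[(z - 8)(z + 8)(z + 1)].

Cover (z + 8), set z=-8: 3/[(-8 - 8)(-8 + 1)] = 3/112


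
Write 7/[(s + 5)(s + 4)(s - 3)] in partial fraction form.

Using cover-up method: P = 7/8, Q = -1, R = 1/8
Result: (7/8)/(s + 5) - 1/(s + 4) + (1/8)/(s - 3)


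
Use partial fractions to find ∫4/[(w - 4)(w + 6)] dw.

Decompose: 4/[(w - 4)(w + 6)] = (2/5)/(w - 4) - (2/5)/(w + 6). Integrate each term: (2/5) ln|(w - 4)| - (2/5) ln|(w + 6)| + C


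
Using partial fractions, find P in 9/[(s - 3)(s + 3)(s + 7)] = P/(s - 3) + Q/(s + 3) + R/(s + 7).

Cover-up at s = 3: P = 9/[(3 + 3)(3 + 7)] = 9/[(6)(10)] = 9/60 = 3/20


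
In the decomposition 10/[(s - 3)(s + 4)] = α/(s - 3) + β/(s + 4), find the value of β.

Cover-up at s = -4: β = 10/(-4 - 3) = -10/7


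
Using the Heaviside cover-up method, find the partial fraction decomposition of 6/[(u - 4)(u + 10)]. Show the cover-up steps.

Cover (u - 4): set u=4, get A = 6/(4 + 10) = 3/7. Cover (u + 10): set u=-10, get B = 6/(-10 - 4) = -3/7.
Result: (3/7)/(u - 4) - (3/7)/(u + 10)


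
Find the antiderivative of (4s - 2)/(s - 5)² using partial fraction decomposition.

Decompose: P = 4, Q = 4·5 - 2 = 18, so (4s - 2)/(s - 5)² = 4/(s - 5) + 18/(s - 5)². Integrate: ∫ P/(s - 5) ds = 4 ln|(s - 5)|; ∫ Q/(s - 5)² ds = -18/(s - 5). Sum: 4 ln|(s - 5)| - 18/(s - 5) + C


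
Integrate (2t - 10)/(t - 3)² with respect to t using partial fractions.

Decompose: P = 2, Q = 2·3 - 10 = -4, so (2t - 10)/(t - 3)² = 2/(t - 3) - 4/(t - 3)². Integrate: ∫ P/(t - 3) dt = 2 ln|(t - 3)|; ∫ Q/(t - 3)² dt = 4/(t - 3). Sum: 2 ln|(t - 3)| + 4/(t - 3) + C


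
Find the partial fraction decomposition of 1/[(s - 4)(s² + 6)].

Cover-up at s = 4: P = 1/(4² + 6) = 1/22. Then Q = -P = -1/22, R = -P·(0 + 4) = -2/11
Result: (1/22)/(s - 4) - ((1/22)s + 2/11)/(s² + 6)


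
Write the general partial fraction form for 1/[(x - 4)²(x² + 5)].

Repeated linear + quadratic: α/(x - 4) + β/(x - 4)² + (γx + δ)/(x² + 5)


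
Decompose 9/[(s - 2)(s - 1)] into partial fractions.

9/(s - 2)(s - 1) = P/(s - 2) + Q/(s - 1). P = 9/(2 - 1) = 9, Q = 9/(1 - 2) = -9
Result: 9/(s - 2) - 9/(s - 1)


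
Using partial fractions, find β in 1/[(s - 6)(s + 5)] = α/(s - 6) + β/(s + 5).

Cover-up at s = -5: β = 1/(-5 - 6) = -1/11


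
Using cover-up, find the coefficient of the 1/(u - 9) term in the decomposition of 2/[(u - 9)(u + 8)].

Cover (u - 9), set u=9: 2/((u + 8) at u=9) = 2/(17) = 2/17


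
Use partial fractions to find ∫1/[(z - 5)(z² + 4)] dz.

Cover-up at z=5: P = 1/(5²+4) = 1/29. Coeff matching: Q = -1/29, R = -5/29. Decomposition: (1/29)/(z - 5) - ((1/29)z + 5/29)/(z² + 4). Integrate: linear → ln, quadratic → (1/2)ln + arctan: (1/29) ln|(z - 5)| - (1/58) ln(z² + 4) - (5/58) arctan(z/2) + C


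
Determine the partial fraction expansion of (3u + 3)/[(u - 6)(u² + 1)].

At u=6: A = (3·6 + 3)/(6² + 1) = 21/37. B = -A = -21/37, C = 3 - 6·A = -15/37
Result: (21/37)/(u - 6) - ((21/37)u + 15/37)/(u² + 1)


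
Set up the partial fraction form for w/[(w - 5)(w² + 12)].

Linear + irreducible quadratic: A/(w - 5) + (Bw + C)/(w² + 12)


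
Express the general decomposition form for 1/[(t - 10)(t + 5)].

Distinct linear factors: P/(t - 10) + Q/(t + 5)


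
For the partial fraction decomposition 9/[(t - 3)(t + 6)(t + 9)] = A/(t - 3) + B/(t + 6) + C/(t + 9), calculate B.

Cover-up at t = -6: B = 9/[(-6 - 3)(-6 + 9)] = 9/[(-9)(3)] = -9/27 = -1/3


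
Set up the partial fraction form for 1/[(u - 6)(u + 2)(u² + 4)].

Two linear + quadratic: P/(u - 6) + Q/(u + 2) + (Ru + S)/(u² + 4)


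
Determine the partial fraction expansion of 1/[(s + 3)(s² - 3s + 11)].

Cover-up at s = -3: P = 1/((-3)² - 3·(-3) + 11) = 1/29. Then Q = -P = -1/29, R = -P·(-3 - 3) = 6/29
Result: (1/29)/(s + 3) - ((1/29)s - 6/29)/(s² - 3s + 11)


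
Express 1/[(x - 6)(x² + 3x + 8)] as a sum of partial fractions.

Cover-up at x = 6: P = 1/(6² + 3·6 + 8) = 1/62. Then Q = -P = -1/62, R = -P·(3 + 6) = -9/62
Result: (1/62)/(x - 6) - ((1/62)x + 9/62)/(x² + 3x + 8)


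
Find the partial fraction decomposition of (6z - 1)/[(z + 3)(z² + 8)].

At z=-3: A = (6·(-3) - 1)/((-3)² + 8) = -19/17. B = -A = 19/17, C = 6 - (-3)·A = 45/17
Result: (-19/17)/(z + 3) + ((19/17)z + 45/17)/(z² + 8)


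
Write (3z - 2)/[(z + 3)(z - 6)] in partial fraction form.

At z=-3: A = (3·(-3) - 2)/(-3 - 6) = 11/9. At z=6: B = (3·6 - 2)/(6 + 3) = 16/9
Result: (11/9)/(z + 3) + (16/9)/(z - 6)
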